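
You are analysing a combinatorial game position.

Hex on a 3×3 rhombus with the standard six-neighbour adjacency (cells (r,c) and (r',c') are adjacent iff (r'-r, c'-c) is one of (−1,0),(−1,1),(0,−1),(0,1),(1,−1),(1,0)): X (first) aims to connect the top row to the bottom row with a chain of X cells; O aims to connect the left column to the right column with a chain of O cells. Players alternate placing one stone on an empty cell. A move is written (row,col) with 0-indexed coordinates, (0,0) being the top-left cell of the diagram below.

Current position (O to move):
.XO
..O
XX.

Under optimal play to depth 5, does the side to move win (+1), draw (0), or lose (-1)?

value(.XO/..O/XX., O) = -1

ply 1, O at .XO/..O/XX. | (0,0)=-1→OXO/..O/XX.*; (1,0)=-1→.XO/O.O/XX.; (1,1)=-1→.XO/.OO/XX.; (2,2)=-1→.XO/..O/XXO
ply 2, X at OXO/..O/XX. | (1,0)=+1→OXO/X.O/XX.*; (1,1)=+1→OXO/.XO/XX.; (2,2)=+1→OXO/..O/XXX
ply 3: OXO/X.O/XX. is terminal -1 (O); from .XO/..O/XX. depth 5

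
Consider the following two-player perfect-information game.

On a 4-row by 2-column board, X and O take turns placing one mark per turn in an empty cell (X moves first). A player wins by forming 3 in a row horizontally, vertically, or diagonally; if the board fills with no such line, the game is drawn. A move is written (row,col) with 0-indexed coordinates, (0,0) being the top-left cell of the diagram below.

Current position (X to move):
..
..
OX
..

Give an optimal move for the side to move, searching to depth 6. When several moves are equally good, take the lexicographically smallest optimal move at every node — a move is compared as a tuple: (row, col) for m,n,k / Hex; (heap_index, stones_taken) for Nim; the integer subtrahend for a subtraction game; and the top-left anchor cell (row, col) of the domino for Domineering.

X's best at [../../OX/..]: (1,1)

p1 X@[../../OX/..]: (0,0)[X./../OX/..]+0 (0,1)[.X/../OX/..]+0 (1,0)[../X./OX/..]+0 (1,1)[../.X/OX/..]+1* (3,0)[../../OX/X.]+0 (3,1)[../../OX/.X]+0
p2 O@[../.X/OX/..]: (0,0)[O./.X/OX/..]-1* (0,1)[.O/.X/OX/..]-1 (1,0)[../OX/OX/..]-1 (3,0)[../.X/OX/O.]-1 (3,1)[../.X/OX/.O]-1
p3 X@[O./.X/OX/..]: (0,1)[OX/.X/OX/..]+1* (1,0)[O./XX/OX/..]+1 (3,0)[O./.X/OX/X.]-1 (3,1)[O./.X/OX/.X]+1
p4 O@[OX/.X/OX/..] terminal -1; root [../../OX/..] d6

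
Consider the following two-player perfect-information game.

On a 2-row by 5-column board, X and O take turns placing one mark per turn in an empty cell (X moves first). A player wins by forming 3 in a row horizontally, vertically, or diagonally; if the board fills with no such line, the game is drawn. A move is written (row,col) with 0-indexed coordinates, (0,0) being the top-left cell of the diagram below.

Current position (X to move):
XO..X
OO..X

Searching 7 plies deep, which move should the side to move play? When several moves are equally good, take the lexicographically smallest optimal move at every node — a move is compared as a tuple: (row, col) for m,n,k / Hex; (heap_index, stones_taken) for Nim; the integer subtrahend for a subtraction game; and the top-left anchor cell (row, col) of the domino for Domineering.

X's best at [XO..X/OO..X]: (1,2)

p1 X@[XO..X/OO..X]: (0,2)[XOX.X/OO..X]-1 (0,3)[XO.XX/OO..X]-1 (1,2)[XO..X/OOX.X]+0* (1,3)[XO..X/OO.XX]-1
p2 O@[XO..X/OOX.X]: (0,2)[XOO.X/OOX.X]-1 (0,3)[XO.OX/OOX.X]-1 (1,3)[XO..X/OOXOX]+0*
p3 X@[XO..X/OOXOX]: (0,2)[XOX.X/OOXOX]+0* (0,3)[XO.XX/OOXOX]+0
p4 O@[XOX.X/OOXOX]: (0,3)[XOXOX/OOXOX]+0*
p5 X@[XOXOX/OOXOX] terminal +0; root [XO..X/OO..X] d7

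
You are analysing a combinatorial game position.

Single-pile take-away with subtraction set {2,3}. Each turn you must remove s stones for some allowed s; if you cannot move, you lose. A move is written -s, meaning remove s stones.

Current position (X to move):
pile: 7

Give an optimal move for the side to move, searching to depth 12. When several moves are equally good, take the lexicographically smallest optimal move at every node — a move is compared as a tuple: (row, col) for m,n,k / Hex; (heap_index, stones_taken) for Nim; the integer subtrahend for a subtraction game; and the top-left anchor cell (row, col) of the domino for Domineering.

X's best at [7]: -2

p1 X@[7]: -2[5]+1* -3[4]-1
p2 O@[5]: -2[3]-1* -3[2]-1
p3 X@[3]: -2[1]+1* -3[0]+1
p4 O@[1] terminal -1; root [7] d12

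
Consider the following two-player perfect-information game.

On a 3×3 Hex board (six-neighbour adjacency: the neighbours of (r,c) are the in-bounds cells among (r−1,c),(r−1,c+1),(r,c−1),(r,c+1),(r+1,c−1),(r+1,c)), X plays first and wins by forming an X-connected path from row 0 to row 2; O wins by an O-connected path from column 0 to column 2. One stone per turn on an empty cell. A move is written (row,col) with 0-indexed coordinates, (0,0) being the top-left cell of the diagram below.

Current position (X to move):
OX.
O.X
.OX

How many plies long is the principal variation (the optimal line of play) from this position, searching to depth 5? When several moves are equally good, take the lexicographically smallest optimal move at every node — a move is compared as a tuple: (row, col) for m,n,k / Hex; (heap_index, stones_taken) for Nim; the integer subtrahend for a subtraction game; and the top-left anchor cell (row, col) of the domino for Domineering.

[OX./O.X/.OX] X move#1: (0,2):+1/OXX/O.X/.OX*, (1,1):+1/OX./OXX/.OX, (2,0):+1/OX./O.X/XOX
[OXX/O.X/.OX] end (terminal -1, O#2); searched OX./O.X/.OX to 5

PV length from [OX./O.X/.OX]: 1 ply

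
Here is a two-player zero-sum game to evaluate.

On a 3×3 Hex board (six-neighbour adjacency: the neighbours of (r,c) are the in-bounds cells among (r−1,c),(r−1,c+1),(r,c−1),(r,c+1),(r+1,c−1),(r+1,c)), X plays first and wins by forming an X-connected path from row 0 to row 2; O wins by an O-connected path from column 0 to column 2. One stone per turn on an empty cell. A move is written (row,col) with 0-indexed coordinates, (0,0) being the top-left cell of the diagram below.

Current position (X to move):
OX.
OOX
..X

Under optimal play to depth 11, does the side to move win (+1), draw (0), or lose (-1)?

p1 X@[OX./OOX/..X]: (0,2)[OXX/OOX/..X]+1* (2,0)[OX./OOX/X.X]-1 (2,1)[OX./OOX/.XX]-1
p2 O@[OXX/OOX/..X] terminal -1; root [OX./OOX/..X] d11

value(OX./OOX/..X, X) = +1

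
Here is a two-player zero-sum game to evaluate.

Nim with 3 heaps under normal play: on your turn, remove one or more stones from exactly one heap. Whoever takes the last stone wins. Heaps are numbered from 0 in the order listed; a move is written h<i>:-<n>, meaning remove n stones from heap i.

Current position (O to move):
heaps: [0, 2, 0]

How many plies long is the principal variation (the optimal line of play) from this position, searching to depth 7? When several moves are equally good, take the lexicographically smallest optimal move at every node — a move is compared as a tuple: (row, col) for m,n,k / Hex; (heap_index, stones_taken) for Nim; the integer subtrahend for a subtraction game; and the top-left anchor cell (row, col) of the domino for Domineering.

p1 O@[(0,2,0)]: h1:-1[(0,1,0)]-1 h1:-2[(0,0,0)]+1*
p2 X@[(0,0,0)] terminal -1; root [(0,2,0)] d7

PV length from [(0,2,0)]: 1 ply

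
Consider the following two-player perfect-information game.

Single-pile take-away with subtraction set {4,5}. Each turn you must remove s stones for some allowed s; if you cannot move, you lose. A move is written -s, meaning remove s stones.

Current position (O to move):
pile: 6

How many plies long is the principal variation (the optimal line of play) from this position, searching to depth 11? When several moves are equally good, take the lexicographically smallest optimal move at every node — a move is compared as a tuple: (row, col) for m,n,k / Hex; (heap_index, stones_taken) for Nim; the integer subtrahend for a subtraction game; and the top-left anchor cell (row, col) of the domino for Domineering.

PV length from [6]: 1 ply

[6] O move#1: -4:+1/2*, -5:+1/1
[2] end (terminal -1, X#2); searched 6 to 11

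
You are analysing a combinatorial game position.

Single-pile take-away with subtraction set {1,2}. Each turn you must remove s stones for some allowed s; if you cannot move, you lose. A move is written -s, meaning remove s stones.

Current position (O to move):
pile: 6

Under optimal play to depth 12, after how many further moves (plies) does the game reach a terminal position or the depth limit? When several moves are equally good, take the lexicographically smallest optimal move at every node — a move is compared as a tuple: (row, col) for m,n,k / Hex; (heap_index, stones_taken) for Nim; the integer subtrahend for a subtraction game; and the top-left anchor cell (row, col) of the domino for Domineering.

PV length from [6]: 4 plies

[6] O move#1: -1:-1/5*, -2:-1/4
[5] X move#2: -1:-1/4, -2:+1/3*
[3] O move#3: -1:-1/2*, -2:-1/1
[2] X move#4: -1:-1/1, -2:+1/0*
[0] end (terminal -1, O#5); searched 6 to 12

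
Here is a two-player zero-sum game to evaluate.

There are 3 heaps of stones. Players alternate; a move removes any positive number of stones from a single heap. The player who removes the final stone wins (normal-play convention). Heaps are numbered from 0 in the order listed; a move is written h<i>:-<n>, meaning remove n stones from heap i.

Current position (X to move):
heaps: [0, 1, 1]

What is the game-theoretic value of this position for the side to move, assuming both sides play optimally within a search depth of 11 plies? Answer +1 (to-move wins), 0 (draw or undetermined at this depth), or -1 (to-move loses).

[(0,1,1)] X move#1: h1:-1:-1/(0,0,1)*, h2:-1:-1/(0,1,0)
[(0,0,1)] O move#2: h2:-1:+1/(0,0,0)*
[(0,0,0)] end (terminal -1, X#3); searched (0,1,1) to 11

value((0,1,1), X) = -1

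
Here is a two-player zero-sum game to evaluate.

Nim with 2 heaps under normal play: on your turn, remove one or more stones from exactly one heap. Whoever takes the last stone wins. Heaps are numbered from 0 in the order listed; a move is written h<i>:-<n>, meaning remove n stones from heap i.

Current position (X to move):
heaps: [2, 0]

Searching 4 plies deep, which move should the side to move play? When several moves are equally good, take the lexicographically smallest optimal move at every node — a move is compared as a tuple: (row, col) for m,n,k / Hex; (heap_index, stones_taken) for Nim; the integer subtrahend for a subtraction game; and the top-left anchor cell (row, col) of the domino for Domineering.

p1 X@[(2,0)]: h0:-1[(1,0)]-1 h0:-2[(0,0)]+1*
p2 O@[(0,0)] terminal -1; root [(2,0)] d4

X's best at [(2,0)]: h0:-2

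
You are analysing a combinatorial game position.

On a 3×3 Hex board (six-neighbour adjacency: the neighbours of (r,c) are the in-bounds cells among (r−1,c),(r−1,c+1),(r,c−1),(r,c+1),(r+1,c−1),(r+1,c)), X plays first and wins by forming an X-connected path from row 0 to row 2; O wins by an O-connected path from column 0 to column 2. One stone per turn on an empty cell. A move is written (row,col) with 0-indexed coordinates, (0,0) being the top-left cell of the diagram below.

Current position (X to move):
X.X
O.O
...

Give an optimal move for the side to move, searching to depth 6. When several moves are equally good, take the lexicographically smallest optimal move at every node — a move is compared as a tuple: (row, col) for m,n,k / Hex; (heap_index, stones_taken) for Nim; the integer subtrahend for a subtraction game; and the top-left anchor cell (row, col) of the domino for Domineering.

X's best at [X.X/O.O/...]: (1,1)

p1 X@[X.X/O.O/...]: (0,1)[XXX/O.O/...]-1 (1,1)[X.X/OXO/...]+1* (2,0)[X.X/O.O/X..]-1 (2,1)[X.X/O.O/.X.]-1 (2,2)[X.X/O.O/..X]-1
p2 O@[X.X/OXO/...]: (0,1)[XOX/OXO/...]-1* (2,0)[X.X/OXO/O..]-1 (2,1)[X.X/OXO/.O.]-1 (2,2)[X.X/OXO/..O]-1
p3 X@[XOX/OXO/...]: (2,0)[XOX/OXO/X..]+1* (2,1)[XOX/OXO/.X.]+1 (2,2)[XOX/OXO/..X]+1
p4 O@[XOX/OXO/X..] terminal -1; root [X.X/O.O/...] d6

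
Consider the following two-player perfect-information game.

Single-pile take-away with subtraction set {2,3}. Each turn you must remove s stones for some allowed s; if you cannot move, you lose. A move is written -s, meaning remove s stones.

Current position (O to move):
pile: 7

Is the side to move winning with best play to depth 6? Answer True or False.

O winning at [7]: True

[7] O move#1: -2:+1/5*, -3:-1/4
[5] X move#2: -2:-1/3*, -3:-1/2
[3] O move#3: -2:+1/1*, -3:+1/0
[1] end (terminal -1, X#4); searched 7 to 6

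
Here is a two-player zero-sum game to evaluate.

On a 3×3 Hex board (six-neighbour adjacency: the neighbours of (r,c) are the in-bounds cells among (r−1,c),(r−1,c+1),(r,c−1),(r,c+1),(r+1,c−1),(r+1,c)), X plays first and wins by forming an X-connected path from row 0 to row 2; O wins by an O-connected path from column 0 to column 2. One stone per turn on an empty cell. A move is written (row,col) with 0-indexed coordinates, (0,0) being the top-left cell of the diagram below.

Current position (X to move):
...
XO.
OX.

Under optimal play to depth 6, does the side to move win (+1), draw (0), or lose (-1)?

value(.../XO./OX., X) = -1

ply 1, X at .../XO./OX. | (0,0)=-1→X../XO./OX.*; (0,1)=-1→.X./XO./OX.; (0,2)=-1→..X/XO./OX.; (1,2)=-1→.../XOX/OX.; (2,2)=-1→.../XO./OXX
ply 2, O at X../XO./OX. | (0,1)=+1→XO./XO./OX.*; (0,2)=+1→X.O/XO./OX.; (1,2)=+1→X../XOO/OX.; (2,2)=+1→X../XO./OXO
ply 3, X at XO./XO./OX. | (0,2)=-1→XOX/XO./OX.*; (1,2)=-1→XO./XOX/OX.; (2,2)=-1→XO./XO./OXX
ply 4, O at XOX/XO./OX. | (1,2)=+1→XOX/XOO/OX.*; (2,2)=-1→XOX/XO./OXO
ply 5: XOX/XOO/OX. is terminal -1 (X); from .../XO./OX. depth 6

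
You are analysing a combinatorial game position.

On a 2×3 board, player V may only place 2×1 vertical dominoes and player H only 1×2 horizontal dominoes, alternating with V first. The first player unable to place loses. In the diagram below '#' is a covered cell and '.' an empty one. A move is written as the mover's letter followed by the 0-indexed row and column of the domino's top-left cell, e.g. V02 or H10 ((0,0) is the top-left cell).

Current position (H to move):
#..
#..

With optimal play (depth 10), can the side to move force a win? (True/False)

H winning at [#../#..]: True

ply 1, H at #../#.. | H01=+1→###/#..*; H11=+1→#../###
ply 2: ###/#.. is terminal -1 (V); from #../#.. depth 10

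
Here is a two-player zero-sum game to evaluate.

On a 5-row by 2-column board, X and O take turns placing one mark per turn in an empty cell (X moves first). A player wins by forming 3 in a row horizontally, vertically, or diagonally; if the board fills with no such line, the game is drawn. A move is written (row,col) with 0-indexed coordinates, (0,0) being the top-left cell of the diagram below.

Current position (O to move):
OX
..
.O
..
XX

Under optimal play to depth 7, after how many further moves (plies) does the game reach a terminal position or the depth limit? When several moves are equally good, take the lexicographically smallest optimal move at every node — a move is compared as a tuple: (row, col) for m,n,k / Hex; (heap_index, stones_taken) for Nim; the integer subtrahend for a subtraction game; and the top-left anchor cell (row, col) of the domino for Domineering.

PV length from [OX/../.O/../XX]: 5 plies

[OX/../.O/../XX] O move#1: (1,0):+0/OX/O./.O/../XX*, (1,1):+0/OX/.O/.O/../XX, (2,0):+0/OX/../OO/../XX, (3,0):+0/OX/../.O/O./XX, (3,1):+0/OX/../.O/.O/XX
[OX/O./.O/../XX] X move#2: (1,1):-1/OX/OX/.O/../XX, (2,0):+0/OX/O./XO/../XX*, (3,0):-1/OX/O./.O/X./XX, (3,1):-1/OX/O./.O/.X/XX
[OX/O./XO/../XX] O move#3: (1,1):-1/OX/OO/XO/../XX, (3,0):+0/OX/O./XO/O./XX*, (3,1):-1/OX/O./XO/.O/XX
[OX/O./XO/O./XX] X move#4: (1,1):+0/OX/OX/XO/O./XX*, (3,1):+0/OX/O./XO/OX/XX
[OX/OX/XO/O./XX] O move#5: (3,1):+0/OX/OX/XO/OO/XX*
[OX/OX/XO/OO/XX] end (terminal +0, X#6); searched OX/../.O/../XX to 7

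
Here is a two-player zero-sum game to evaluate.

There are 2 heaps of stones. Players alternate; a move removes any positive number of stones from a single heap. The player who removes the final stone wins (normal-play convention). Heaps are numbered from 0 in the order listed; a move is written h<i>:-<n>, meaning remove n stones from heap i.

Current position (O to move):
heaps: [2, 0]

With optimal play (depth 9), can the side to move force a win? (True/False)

O winning at [(2,0)]: True

[(2,0)] O move#1: h0:-1:-1/(1,0), h0:-2:+1/(0,0)*
[(0,0)] end (terminal -1, X#2); searched (2,0) to 9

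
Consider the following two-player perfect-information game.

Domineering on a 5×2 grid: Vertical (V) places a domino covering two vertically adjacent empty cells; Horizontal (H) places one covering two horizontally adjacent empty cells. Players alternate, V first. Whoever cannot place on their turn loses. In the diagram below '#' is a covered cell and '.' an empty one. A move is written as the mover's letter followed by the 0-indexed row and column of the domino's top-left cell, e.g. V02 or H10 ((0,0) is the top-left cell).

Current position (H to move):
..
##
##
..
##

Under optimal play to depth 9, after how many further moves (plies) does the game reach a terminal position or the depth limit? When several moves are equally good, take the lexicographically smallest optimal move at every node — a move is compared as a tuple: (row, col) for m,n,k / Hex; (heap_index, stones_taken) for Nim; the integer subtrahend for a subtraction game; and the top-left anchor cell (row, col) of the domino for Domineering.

PV length from [../##/##/../##]: 1 ply

[../##/##/../##] H move#1: H00:+1/##/##/##/../##*, H30:+1/../##/##/##/##
[##/##/##/../##] end (terminal -1, V#2); searched ../##/##/../## to 9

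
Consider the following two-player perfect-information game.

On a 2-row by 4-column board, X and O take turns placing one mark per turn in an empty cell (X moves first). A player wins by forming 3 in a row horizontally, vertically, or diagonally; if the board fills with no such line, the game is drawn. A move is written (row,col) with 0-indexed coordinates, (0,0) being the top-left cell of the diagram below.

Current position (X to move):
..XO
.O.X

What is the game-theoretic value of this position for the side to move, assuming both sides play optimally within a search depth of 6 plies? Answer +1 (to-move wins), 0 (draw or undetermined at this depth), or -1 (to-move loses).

value(..XO/.O.X, X) = 0

ply 1, X at ..XO/.O.X | (0,0)=+0→X.XO/.O.X*; (0,1)=+0→.XXO/.O.X; (1,0)=+0→..XO/XO.X; (1,2)=+0→..XO/.OXX
ply 2, O at X.XO/.O.X | (0,1)=+0→XOXO/.O.X*; (1,0)=-1→X.XO/OO.X; (1,2)=-1→X.XO/.OOX
ply 3, X at XOXO/.O.X | (1,0)=+0→XOXO/XO.X*; (1,2)=+0→XOXO/.OXX
ply 4, O at XOXO/XO.X | (1,2)=+0→XOXO/XOOX*
ply 5: XOXO/XOOX is terminal +0 (X); from ..XO/.O.X depth 6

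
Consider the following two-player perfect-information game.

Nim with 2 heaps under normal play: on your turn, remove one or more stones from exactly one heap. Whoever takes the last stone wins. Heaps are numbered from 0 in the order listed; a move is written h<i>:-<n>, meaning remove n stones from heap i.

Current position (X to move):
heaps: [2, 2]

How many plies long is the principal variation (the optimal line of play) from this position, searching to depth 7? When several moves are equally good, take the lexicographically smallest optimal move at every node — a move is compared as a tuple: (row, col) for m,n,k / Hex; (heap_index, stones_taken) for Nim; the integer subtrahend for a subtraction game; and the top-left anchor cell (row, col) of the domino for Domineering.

ply 1, X at (2,2) | h0:-1=-1→(1,2)*; h0:-2=-1→(0,2); h1:-1=-1→(2,1); h1:-2=-1→(2,0)
ply 2, O at (1,2) | h0:-1=-1→(0,2); h1:-1=+1→(1,1)*; h1:-2=-1→(1,0)
ply 3, X at (1,1) | h0:-1=-1→(0,1)*; h1:-1=-1→(1,0)
ply 4, O at (0,1) | h1:-1=+1→(0,0)*
ply 5: (0,0) is terminal -1 (X); from (2,2) depth 7

PV length from [(2,2)]: 4 plies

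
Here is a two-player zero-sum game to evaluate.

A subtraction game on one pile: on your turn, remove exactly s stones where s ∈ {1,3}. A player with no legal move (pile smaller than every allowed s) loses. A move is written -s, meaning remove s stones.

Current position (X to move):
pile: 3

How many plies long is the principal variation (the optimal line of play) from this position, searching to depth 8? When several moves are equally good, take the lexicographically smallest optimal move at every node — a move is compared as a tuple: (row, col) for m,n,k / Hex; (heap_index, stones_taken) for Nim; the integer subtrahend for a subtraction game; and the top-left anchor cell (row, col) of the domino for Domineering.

[3] X move#1: -1:+1/2*, -3:+1/0
[2] O move#2: -1:-1/1*
[1] X move#3: -1:+1/0*
[0] end (terminal -1, O#4); searched 3 to 8

PV length from [3]: 3 plies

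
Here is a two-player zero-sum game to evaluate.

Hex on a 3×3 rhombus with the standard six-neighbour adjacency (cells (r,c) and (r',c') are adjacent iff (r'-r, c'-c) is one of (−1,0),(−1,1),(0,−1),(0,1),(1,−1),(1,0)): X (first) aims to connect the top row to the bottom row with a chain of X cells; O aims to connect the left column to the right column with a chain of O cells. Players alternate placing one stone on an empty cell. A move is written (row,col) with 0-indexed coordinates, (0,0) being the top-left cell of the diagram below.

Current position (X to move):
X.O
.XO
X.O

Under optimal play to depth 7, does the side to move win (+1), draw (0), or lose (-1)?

value(X.O/.XO/X.O, X) = +1

[X.O/.XO/X.O] X move#1: (0,1):+1/XXO/.XO/X.O*, (1,0):+1/X.O/XXO/X.O, (2,1):+1/X.O/.XO/XXO
[XXO/.XO/X.O] end (terminal -1, O#2); searched X.O/.XO/X.O to 7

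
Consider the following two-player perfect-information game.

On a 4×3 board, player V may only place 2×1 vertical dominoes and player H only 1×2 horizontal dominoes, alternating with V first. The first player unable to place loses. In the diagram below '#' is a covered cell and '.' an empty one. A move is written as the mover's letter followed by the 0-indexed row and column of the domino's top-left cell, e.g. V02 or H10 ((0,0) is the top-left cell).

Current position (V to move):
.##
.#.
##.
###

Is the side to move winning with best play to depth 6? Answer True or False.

p1 V@[.##/.#./##./###]: V00[###/##./##./###]+1* V12[.##/.##/###/###]+1
p2 H@[###/##./##./###] terminal -1; root [.##/.#./##./###] d6

V winning at [.##/.#./##./###]: True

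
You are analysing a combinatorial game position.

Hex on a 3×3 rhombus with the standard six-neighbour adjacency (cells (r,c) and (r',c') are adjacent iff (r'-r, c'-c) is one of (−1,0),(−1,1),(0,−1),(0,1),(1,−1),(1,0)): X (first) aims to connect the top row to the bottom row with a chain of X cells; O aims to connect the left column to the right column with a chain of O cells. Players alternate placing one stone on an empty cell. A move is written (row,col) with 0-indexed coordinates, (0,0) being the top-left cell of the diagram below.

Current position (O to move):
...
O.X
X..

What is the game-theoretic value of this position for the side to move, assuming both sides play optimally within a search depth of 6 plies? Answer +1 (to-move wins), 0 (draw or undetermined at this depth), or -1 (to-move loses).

value(.../O.X/X.., O) = +1

[.../O.X/X..] O move#1: (0,0):-1/O../O.X/X.., (0,1):-1/.O./O.X/X.., (0,2):+1/..O/O.X/X..*, (1,1):-1/.../OOX/X.., (2,1):-1/.../O.X/XO., (2,2):-1/.../O.X/X.O
[..O/O.X/X..] X move#2: (0,0):-1/X.O/O.X/X..*, (0,1):-1/.XO/O.X/X.., (1,1):-1/..O/OXX/X.., (2,1):-1/..O/O.X/XX., (2,2):-1/..O/O.X/X.X
[X.O/O.X/X..] O move#3: (0,1):+1/XOO/O.X/X..*, (1,1):+1/X.O/OOX/X.., (2,1):+1/X.O/O.X/XO., (2,2):+1/X.O/O.X/X.O
[XOO/O.X/X..] end (terminal -1, X#4); searched .../O.X/X.. to 6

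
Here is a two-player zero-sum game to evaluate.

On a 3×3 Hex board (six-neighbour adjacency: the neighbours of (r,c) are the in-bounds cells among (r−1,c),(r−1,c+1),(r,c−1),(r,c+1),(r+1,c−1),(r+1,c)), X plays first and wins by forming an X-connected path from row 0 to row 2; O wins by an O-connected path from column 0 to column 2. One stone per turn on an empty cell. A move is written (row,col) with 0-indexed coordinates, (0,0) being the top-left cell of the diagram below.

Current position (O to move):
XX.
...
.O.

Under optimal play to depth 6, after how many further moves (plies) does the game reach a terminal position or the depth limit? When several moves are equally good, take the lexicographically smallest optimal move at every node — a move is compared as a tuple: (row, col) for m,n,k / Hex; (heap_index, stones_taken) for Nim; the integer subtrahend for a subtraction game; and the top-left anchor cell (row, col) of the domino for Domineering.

p1 O@[XX./.../.O.]: (0,2)[XXO/.../.O.]-1 (1,0)[XX./O../.O.]+1* (1,1)[XX./.O./.O.]+1 (1,2)[XX./..O/.O.]-1 (2,0)[XX./.../OO.]+1 (2,2)[XX./.../.OO]-1
p2 X@[XX./O../.O.]: (0,2)[XXX/O../.O.]-1* (1,1)[XX./OX./.O.]-1 (1,2)[XX./O.X/.O.]-1 (2,0)[XX./O../XO.]-1 (2,2)[XX./O../.OX]-1
p3 O@[XXX/O../.O.]: (1,1)[XXX/OO./.O.]+1* (1,2)[XXX/O.O/.O.]+1 (2,0)[XXX/O../OO.]+1 (2,2)[XXX/O../.OO]+1
p4 X@[XXX/OO./.O.]: (1,2)[XXX/OOX/.O.]-1* (2,0)[XXX/OO./XO.]-1 (2,2)[XXX/OO./.OX]-1
p5 O@[XXX/OOX/.O.]: (2,0)[XXX/OOX/OO.]-1 (2,2)[XXX/OOX/.OO]+1*
p6 X@[XXX/OOX/.OO] terminal -1; root [XX./.../.O.] d6

PV length from [XX./.../.O.]: 5 plies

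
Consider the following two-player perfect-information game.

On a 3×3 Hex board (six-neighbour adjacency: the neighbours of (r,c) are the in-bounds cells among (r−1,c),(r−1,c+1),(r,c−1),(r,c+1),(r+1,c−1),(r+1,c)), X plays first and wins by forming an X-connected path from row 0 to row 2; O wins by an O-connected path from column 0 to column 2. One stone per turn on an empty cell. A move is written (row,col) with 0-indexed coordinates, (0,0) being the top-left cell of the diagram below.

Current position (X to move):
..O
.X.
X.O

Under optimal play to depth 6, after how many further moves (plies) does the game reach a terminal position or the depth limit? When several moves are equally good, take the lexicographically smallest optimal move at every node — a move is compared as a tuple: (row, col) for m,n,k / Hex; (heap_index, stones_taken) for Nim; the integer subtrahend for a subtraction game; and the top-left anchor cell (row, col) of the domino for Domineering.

p1 X@[..O/.X./X.O]: (0,0)[X.O/.X./X.O]+1* (0,1)[.XO/.X./X.O]+1 (1,0)[..O/XX./X.O]+1 (1,2)[..O/.XX/X.O]-1 (2,1)[..O/.X./XXO]-1
p2 O@[X.O/.X./X.O]: (0,1)[XOO/.X./X.O]-1* (1,0)[X.O/OX./X.O]-1 (1,2)[X.O/.XO/X.O]-1 (2,1)[X.O/.X./XOO]-1
p3 X@[XOO/.X./X.O]: (1,0)[XOO/XX./X.O]+1* (1,2)[XOO/.XX/X.O]-1 (2,1)[XOO/.X./XXO]-1
p4 O@[XOO/XX./X.O] terminal -1; root [..O/.X./X.O] d6

PV length from [..O/.X./X.O]: 3 plies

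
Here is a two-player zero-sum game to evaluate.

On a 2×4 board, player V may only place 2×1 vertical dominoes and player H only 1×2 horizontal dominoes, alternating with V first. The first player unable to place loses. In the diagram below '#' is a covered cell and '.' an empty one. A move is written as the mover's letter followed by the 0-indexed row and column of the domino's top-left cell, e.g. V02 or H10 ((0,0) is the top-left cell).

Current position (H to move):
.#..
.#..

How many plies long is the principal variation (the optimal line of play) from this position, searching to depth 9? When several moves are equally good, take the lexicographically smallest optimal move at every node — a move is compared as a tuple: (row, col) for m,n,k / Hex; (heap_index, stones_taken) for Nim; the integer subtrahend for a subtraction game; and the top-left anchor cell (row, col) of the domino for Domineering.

PV length from [.#../.#..]: 3 plies

[.#../.#..] H move#1: H02:+1/.###/.#..*, H12:+1/.#../.###
[.###/.#..] V move#2: V00:-1/####/##..*
[####/##..] H move#3: H12:+1/####/####*
[####/####] end (terminal -1, V#4); searched .#../.#.. to 9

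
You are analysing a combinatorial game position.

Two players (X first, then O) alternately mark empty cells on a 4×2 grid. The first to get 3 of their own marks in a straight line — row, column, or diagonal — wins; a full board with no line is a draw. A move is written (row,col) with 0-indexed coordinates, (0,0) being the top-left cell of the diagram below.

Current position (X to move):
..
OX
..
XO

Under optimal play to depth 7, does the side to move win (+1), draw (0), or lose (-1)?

value(../OX/../XO, X) = 0

ply 1, X at ../OX/../XO | (0,0)=+0→X./OX/../XO*; (0,1)=+0→.X/OX/../XO; (2,0)=+0→../OX/X./XO; (2,1)=+0→../OX/.X/XO
ply 2, O at X./OX/../XO | (0,1)=+0→XO/OX/../XO*; (2,0)=+0→X./OX/O./XO; (2,1)=+0→X./OX/.O/XO
ply 3, X at XO/OX/../XO | (2,0)=+0→XO/OX/X./XO*; (2,1)=+0→XO/OX/.X/XO
ply 4, O at XO/OX/X./XO | (2,1)=+0→XO/OX/XO/XO*
ply 5: XO/OX/XO/XO is terminal +0 (X); from ../OX/../XO depth 7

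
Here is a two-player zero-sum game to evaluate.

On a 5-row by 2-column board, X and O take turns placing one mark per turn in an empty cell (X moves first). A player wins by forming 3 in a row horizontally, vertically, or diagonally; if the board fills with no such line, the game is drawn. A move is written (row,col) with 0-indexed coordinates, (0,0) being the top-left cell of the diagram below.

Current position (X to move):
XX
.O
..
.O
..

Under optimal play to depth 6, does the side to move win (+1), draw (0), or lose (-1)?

p1 X@[XX/.O/../.O/..]: (1,0)[XX/XO/../.O/..]-1 (2,0)[XX/.O/X./.O/..]-1 (2,1)[XX/.O/.X/.O/..]+0* (3,0)[XX/.O/../XO/..]-1 (4,0)[XX/.O/../.O/X.]-1 (4,1)[XX/.O/../.O/.X]-1
p2 O@[XX/.O/.X/.O/..]: (1,0)[XX/OO/.X/.O/..]+0* (2,0)[XX/.O/OX/.O/..]+0 (3,0)[XX/.O/.X/OO/..]+0 (4,0)[XX/.O/.X/.O/O.]+0 (4,1)[XX/.O/.X/.O/.O]+0
p3 X@[XX/OO/.X/.O/..]: (2,0)[XX/OO/XX/.O/..]+0* (3,0)[XX/OO/.X/XO/..]+0 (4,0)[XX/OO/.X/.O/X.]+0 (4,1)[XX/OO/.X/.O/.X]+0
p4 O@[XX/OO/XX/.O/..]: (3,0)[XX/OO/XX/OO/..]+0* (4,0)[XX/OO/XX/.O/O.]+0 (4,1)[XX/OO/XX/.O/.O]+0
p5 X@[XX/OO/XX/OO/..]: (4,0)[XX/OO/XX/OO/X.]+0* (4,1)[XX/OO/XX/OO/.X]+0
p6 O@[XX/OO/XX/OO/X.]: (4,1)[XX/OO/XX/OO/XO]+0*
p7 X@[XX/OO/XX/OO/XO] terminal +0; root [XX/.O/../.O/..] d6

value(XX/.O/../.O/.., X) = 0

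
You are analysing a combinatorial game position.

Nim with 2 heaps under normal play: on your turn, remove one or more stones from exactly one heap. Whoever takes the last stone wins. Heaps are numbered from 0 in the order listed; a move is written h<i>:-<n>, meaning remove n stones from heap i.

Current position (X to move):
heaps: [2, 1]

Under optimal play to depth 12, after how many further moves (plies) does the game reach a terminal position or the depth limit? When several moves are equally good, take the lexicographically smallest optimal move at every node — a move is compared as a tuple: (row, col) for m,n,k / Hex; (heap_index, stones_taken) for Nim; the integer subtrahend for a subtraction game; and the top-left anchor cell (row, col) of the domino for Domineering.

PV length from [(2,1)]: 3 plies

ply 1, X at (2,1) | h0:-1=+1→(1,1)*; h0:-2=-1→(0,1); h1:-1=-1→(2,0)
ply 2, O at (1,1) | h0:-1=-1→(0,1)*; h1:-1=-1→(1,0)
ply 3, X at (0,1) | h1:-1=+1→(0,0)*
ply 4: (0,0) is terminal -1 (O); from (2,1) depth 12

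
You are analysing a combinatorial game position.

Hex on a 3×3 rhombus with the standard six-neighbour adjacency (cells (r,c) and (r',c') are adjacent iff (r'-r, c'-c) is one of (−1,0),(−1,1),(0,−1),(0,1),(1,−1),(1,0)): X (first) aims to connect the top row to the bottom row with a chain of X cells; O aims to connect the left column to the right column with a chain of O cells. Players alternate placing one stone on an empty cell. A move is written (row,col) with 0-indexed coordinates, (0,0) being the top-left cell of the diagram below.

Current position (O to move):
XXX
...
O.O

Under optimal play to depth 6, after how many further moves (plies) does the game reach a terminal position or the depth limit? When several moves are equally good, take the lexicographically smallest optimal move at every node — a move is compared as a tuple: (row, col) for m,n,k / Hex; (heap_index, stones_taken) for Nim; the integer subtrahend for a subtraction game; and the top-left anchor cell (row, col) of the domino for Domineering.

PV length from [XXX/.../O.O]: 3 plies

[XXX/.../O.O] O move#1: (1,0):-1/XXX/O../O.O, (1,1):+1/XXX/.O./O.O*, (1,2):+1/XXX/..O/O.O, (2,1):+1/XXX/.../OOO
[XXX/.O./O.O] X move#2: (1,0):-1/XXX/XO./O.O*, (1,2):-1/XXX/.OX/O.O, (2,1):-1/XXX/.O./OXO
[XXX/XO./O.O] O move#3: (1,2):+1/XXX/XOO/O.O*, (2,1):+1/XXX/XO./OOO
[XXX/XOO/O.O] end (terminal -1, X#4); searched XXX/.../O.O to 6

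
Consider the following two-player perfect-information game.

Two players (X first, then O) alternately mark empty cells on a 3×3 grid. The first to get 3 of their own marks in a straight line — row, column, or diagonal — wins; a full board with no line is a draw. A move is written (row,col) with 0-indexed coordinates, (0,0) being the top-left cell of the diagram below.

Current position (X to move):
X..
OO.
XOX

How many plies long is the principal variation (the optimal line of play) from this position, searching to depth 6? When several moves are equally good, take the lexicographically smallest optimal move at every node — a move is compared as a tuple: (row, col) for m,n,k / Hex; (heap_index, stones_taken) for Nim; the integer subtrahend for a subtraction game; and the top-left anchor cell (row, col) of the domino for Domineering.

PV length from [X../OO./XOX]: 2 plies

p1 X@[X../OO./XOX]: (0,1)[XX./OO./XOX]-1* (0,2)[X.X/OO./XOX]-1 (1,2)[X../OOX/XOX]-1
p2 O@[XX./OO./XOX]: (0,2)[XXO/OO./XOX]+0 (1,2)[XX./OOO/XOX]+1*
p3 X@[XX./OOO/XOX] terminal -1; root [X../OO./XOX] d6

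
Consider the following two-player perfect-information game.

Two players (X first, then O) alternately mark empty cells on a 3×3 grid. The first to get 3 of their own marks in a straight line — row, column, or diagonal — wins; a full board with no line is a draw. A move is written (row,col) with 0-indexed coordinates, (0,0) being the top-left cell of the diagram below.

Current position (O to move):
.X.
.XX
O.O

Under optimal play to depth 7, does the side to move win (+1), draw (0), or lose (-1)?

[.X./.XX/O.O] O move#1: (0,0):-1/OX./.XX/O.O, (0,2):-1/.XO/.XX/O.O, (1,0):-1/.X./OXX/O.O, (2,1):+1/.X./.XX/OOO*
[.X./.XX/OOO] end (terminal -1, X#2); searched .X./.XX/O.O to 7

value(.X./.XX/O.O, O) = +1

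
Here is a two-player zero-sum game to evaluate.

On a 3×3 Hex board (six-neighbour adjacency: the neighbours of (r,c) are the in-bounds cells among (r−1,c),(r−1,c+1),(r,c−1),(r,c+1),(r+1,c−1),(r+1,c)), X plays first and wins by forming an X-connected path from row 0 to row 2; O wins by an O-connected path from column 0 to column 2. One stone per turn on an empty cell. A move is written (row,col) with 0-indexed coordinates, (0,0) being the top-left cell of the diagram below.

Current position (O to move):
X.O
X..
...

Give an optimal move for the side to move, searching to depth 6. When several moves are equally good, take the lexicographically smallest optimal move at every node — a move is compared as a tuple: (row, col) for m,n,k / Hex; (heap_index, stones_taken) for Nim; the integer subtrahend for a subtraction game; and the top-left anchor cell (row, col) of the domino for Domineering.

[X.O/X../...] O move#1: (0,1):-1/XOO/X../..., (1,1):-1/X.O/XO./..., (1,2):-1/X.O/X.O/..., (2,0):+1/X.O/X../O..*, (2,1):-1/X.O/X../.O., (2,2):-1/X.O/X../..O
[X.O/X../O..] X move#2: (0,1):-1/XXO/X../O..*, (1,1):-1/X.O/XX./O.., (1,2):-1/X.O/X.X/O.., (2,1):-1/X.O/X../OX., (2,2):-1/X.O/X../O.X
[XXO/X../O..] O move#3: (1,1):+1/XXO/XO./O..*, (1,2):+1/XXO/X.O/O.., (2,1):+1/XXO/X../OO., (2,2):+1/XXO/X../O.O
[XXO/XO./O..] end (terminal -1, X#4); searched X.O/X../... to 6

O's best at [X.O/X../...]: (2,0)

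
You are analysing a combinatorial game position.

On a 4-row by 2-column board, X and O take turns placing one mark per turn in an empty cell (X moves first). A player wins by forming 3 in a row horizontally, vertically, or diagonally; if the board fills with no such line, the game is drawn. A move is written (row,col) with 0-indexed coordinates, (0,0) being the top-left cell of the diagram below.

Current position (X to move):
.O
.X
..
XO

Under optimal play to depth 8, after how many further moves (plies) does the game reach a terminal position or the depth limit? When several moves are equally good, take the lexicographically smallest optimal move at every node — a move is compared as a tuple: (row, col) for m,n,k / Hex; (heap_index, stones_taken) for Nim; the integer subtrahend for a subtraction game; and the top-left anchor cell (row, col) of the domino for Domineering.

PV length from [.O/.X/../XO]: 4 plies

p1 X@[.O/.X/../XO]: (0,0)[XO/.X/../XO]+0* (1,0)[.O/XX/../XO]+0 (2,0)[.O/.X/X./XO]+0 (2,1)[.O/.X/.X/XO]+0
p2 O@[XO/.X/../XO]: (1,0)[XO/OX/../XO]+0* (2,0)[XO/.X/O./XO]+0 (2,1)[XO/.X/.O/XO]+0
p3 X@[XO/OX/../XO]: (2,0)[XO/OX/X./XO]+0* (2,1)[XO/OX/.X/XO]+0
p4 O@[XO/OX/X./XO]: (2,1)[XO/OX/XO/XO]+0*
p5 X@[XO/OX/XO/XO] terminal +0; root [.O/.X/../XO] d8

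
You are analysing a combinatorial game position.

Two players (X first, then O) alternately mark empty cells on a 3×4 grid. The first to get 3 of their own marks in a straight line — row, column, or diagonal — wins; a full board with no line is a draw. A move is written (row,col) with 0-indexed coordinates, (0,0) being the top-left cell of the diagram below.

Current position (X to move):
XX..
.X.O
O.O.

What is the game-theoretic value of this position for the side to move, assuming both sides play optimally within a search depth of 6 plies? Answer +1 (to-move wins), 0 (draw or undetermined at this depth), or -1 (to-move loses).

value(XX../.X.O/O.O., X) = +1

ply 1, X at XX../.X.O/O.O. | (0,2)=+1→XXX./.X.O/O.O.*; (0,3)=-1→XX.X/.X.O/O.O.; (1,0)=-1→XX../XX.O/O.O.; (1,2)=-1→XX../.XXO/O.O.; (2,1)=+1→XX../.X.O/OXO.; (2,3)=-1→XX../.X.O/O.OX
ply 2: XXX./.X.O/O.O. is terminal -1 (O); from XX../.X.O/O.O. depth 6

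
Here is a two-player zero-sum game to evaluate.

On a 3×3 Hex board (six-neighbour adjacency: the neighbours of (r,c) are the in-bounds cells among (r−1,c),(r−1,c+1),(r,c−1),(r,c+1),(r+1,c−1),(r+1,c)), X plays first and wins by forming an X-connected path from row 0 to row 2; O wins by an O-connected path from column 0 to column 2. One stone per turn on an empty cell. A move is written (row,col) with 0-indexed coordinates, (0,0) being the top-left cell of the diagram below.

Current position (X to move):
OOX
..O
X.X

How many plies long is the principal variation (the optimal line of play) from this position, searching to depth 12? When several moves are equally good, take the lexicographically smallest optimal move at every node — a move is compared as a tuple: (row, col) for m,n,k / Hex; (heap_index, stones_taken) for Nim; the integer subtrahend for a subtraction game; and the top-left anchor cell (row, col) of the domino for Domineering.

ply 1, X at OOX/..O/X.X | (1,0)=-1→OOX/X.O/X.X; (1,1)=+1→OOX/.XO/X.X*; (2,1)=-1→OOX/..O/XXX
ply 2: OOX/.XO/X.X is terminal -1 (O); from OOX/..O/X.X depth 12

PV length from [OOX/..O/X.X]: 1 ply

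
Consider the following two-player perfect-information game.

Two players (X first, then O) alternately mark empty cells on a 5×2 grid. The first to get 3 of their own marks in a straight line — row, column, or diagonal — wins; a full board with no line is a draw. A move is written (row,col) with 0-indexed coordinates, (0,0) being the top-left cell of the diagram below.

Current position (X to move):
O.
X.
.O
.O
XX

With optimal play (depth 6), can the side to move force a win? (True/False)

ply 1, X at O./X./.O/.O/XX | (0,1)=-1→OX/X./.O/.O/XX; (1,1)=+0→O./XX/.O/.O/XX*; (2,0)=-1→O./X./XO/.O/XX; (3,0)=-1→O./X./.O/XO/XX
ply 2, O at O./XX/.O/.O/XX | (0,1)=+0→OO/XX/.O/.O/XX*; (2,0)=+0→O./XX/OO/.O/XX; (3,0)=+0→O./XX/.O/OO/XX
ply 3, X at OO/XX/.O/.O/XX | (2,0)=+0→OO/XX/XO/.O/XX*; (3,0)=+0→OO/XX/.O/XO/XX
ply 4, O at OO/XX/XO/.O/XX | (3,0)=+0→OO/XX/XO/OO/XX*
ply 5: OO/XX/XO/OO/XX is terminal +0 (X); from O./X./.O/.O/XX depth 6

X winning at [O./X./.O/.O/XX]: False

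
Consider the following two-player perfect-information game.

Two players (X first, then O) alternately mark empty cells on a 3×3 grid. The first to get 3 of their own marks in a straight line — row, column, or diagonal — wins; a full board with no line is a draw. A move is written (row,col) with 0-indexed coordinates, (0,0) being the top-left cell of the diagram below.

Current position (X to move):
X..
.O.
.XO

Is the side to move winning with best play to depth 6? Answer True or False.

[X../.O./.XO] X move#1: (0,1):-1/XX./.O./.XO, (0,2):+0/X.X/.O./.XO*, (1,0):+0/X../XO./.XO, (1,2):+0/X../.OX/.XO, (2,0):+0/X../.O./XXO
[X.X/.O./.XO] O move#2: (0,1):+0/XOX/.O./.XO*, (1,0):-1/X.X/OO./.XO, (1,2):-1/X.X/.OO/.XO, (2,0):-1/X.X/.O./OXO
[XOX/.O./.XO] X move#3: (1,0):+0/XOX/XO./.XO*, (1,2):+0/XOX/.OX/.XO, (2,0):+0/XOX/.O./XXO
[XOX/XO./.XO] O move#4: (1,2):-1/XOX/XOO/.XO, (2,0):+0/XOX/XO./OXO*
[XOX/XO./OXO] X move#5: (1,2):+0/XOX/XOX/OXO*
[XOX/XOX/OXO] end (terminal +0, O#6); searched X../.O./.XO to 6

X winning at [X../.O./.XO]: False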